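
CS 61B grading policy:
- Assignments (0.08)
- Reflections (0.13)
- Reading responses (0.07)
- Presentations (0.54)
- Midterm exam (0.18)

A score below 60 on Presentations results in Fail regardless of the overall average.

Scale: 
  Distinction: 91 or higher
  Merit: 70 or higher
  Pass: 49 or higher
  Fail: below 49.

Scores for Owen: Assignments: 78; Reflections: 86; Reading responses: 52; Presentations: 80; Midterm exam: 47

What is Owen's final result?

Merit

Presentations score 80 ≥ 60: minimum met.
Weighted total:
  Assignments 78 × 0.08 = 6.24
  Reflections 86 × 0.13 = 11.18
  Reading responses 52 × 0.07 = 3.64
  Presentations 80 × 0.54 = 43.2
  Midterm exam 47 × 0.18 = 8.46
Sum = 72.72
72.72 is ≥ 70 and < 91 → Merit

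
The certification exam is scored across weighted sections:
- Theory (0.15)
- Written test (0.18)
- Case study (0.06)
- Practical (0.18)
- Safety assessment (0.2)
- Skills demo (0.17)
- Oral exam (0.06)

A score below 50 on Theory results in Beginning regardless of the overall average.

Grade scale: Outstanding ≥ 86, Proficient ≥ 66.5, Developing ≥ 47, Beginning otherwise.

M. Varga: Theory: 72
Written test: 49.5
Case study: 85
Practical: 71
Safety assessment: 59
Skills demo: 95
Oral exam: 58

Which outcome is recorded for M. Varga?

Proficient

Theory score 72 ≥ 50: minimum met.
Weighted total:
  Theory 72 × 0.15 = 10.8
  Written test 49.5 × 0.18 = 8.91
  Case study 85 × 0.06 = 5.1
  Practical 71 × 0.18 = 12.78
  Safety assessment 59 × 0.2 = 11.8
  Skills demo 95 × 0.17 = 16.15
  Oral exam 58 × 0.06 = 3.48
Sum = 69.02
69.02 is ≥ 66.5 and < 86 → Proficient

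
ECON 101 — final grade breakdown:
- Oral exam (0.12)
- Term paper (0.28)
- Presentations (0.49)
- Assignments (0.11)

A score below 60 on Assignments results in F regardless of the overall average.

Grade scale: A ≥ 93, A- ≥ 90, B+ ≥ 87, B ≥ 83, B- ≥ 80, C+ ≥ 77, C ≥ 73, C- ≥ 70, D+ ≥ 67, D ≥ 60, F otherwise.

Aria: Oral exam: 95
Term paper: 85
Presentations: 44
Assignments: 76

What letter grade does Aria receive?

Assignments score 76 ≥ 60: minimum met.
Weighted total:
  Oral exam 95 × 0.12 = 11.4
  Term paper 85 × 0.28 = 23.8
  Presentations 44 × 0.49 = 21.56
  Assignments 76 × 0.11 = 8.36
Sum = 65.12
65.12 is ≥ 60 and < 67 → D

D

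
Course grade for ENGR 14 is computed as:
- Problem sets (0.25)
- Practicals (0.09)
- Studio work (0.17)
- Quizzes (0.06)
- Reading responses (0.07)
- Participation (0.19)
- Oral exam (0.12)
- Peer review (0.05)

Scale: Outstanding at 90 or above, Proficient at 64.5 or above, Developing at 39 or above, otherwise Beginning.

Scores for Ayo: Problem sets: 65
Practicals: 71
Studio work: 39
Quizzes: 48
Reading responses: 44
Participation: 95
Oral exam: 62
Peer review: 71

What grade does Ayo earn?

Developing

Weighted total:
  Problem sets 65 × 0.25 = 16.25
  Practicals 71 × 0.09 = 6.39
  Studio work 39 × 0.17 = 6.63
  Quizzes 48 × 0.06 = 2.88
  Reading responses 44 × 0.07 = 3.08
  Participation 95 × 0.19 = 18.05
  Oral exam 62 × 0.12 = 7.44
  Peer review 71 × 0.05 = 3.55
Sum = 64.27
64.27 is ≥ 39 and < 64.5 → Developing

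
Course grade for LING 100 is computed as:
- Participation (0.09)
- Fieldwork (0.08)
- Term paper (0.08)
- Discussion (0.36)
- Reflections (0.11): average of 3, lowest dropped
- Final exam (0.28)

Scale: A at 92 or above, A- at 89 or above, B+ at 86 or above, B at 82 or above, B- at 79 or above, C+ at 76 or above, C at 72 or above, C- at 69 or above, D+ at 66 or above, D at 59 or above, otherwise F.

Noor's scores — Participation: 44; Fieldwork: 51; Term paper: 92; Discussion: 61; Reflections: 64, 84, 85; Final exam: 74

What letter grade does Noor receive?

D+

Reflections: drop 64 → average of remaining 2 = 169/2 = 84.5
Weighted total:
  Participation 44 × 0.09 = 3.96
  Fieldwork 51 × 0.08 = 4.08
  Term paper 92 × 0.08 = 7.36
  Discussion 61 × 0.36 = 21.96
  Reflections 84.5 × 0.11 = 9.295
  Final exam 74 × 0.28 = 20.72
Sum = 67.375
67.375 is ≥ 66 and < 69 → D+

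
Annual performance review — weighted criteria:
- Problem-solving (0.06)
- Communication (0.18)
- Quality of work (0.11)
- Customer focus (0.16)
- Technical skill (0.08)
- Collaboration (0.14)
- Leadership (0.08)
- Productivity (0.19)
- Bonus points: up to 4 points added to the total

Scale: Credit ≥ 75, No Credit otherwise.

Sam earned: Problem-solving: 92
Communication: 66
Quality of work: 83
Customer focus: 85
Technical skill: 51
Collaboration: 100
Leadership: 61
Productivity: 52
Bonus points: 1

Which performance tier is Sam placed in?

Weighted total:
  Problem-solving 92 × 0.06 = 5.52
  Communication 66 × 0.18 = 11.88
  Quality of work 83 × 0.11 = 9.13
  Customer focus 85 × 0.16 = 13.6
  Technical skill 51 × 0.08 = 4.08
  Collaboration 100 × 0.14 = 14
  Leadership 61 × 0.08 = 4.88
  Productivity 52 × 0.19 = 9.88
Sum = 72.97
Bonus points: 72.97 + 1 = 73.97
73.97 < 75 → No Credit

No Credit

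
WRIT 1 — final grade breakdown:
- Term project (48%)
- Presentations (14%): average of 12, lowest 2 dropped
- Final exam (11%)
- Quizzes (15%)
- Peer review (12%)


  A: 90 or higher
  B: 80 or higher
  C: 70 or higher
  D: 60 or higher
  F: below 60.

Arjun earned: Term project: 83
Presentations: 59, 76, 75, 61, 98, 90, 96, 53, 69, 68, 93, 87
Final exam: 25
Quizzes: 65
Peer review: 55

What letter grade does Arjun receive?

Presentations: drop 53, 59 → average of remaining 10 = 813/10 = 81.3
Weighted total:
  Term project 83 × 0.48 = 39.84
  Presentations 81.3 × 0.14 = 11.382
  Final exam 25 × 0.11 = 2.75
  Quizzes 65 × 0.15 = 9.75
  Peer review 55 × 0.12 = 6.6
Sum = 70.322
70.322 is ≥ 70 and < 80 → C

C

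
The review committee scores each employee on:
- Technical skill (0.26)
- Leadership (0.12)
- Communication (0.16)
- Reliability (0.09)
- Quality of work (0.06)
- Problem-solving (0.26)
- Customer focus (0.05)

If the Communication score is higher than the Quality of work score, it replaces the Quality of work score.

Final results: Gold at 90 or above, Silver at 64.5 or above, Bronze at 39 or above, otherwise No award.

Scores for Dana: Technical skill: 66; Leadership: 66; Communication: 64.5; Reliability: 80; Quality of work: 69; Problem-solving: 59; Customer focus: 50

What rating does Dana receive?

Communication (64.5) ≤ Quality of work (69), so Quality of work stays at 69.
Weighted total:
  Technical skill 66 × 0.26 = 17.16
  Leadership 66 × 0.12 = 7.92
  Communication 64.5 × 0.16 = 10.32
  Reliability 80 × 0.09 = 7.2
  Quality of work 69 × 0.06 = 4.14
  Problem-solving 59 × 0.26 = 15.34
  Customer focus 50 × 0.05 = 2.5
Sum = 64.58
64.58 is ≥ 64.5 and < 90 → Silver

Silver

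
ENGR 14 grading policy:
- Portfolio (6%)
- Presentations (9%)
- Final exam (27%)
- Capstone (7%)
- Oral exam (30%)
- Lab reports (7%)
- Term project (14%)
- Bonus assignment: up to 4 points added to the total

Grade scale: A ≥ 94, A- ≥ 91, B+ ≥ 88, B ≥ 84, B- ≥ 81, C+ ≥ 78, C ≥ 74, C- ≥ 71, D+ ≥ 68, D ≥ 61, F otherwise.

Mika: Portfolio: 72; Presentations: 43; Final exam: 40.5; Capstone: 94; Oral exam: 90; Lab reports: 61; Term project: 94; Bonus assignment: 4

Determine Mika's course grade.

Weighted total:
  Portfolio 72 × 0.06 = 4.32
  Presentations 43 × 0.09 = 3.87
  Final exam 40.5 × 0.27 = 10.935
  Capstone 94 × 0.07 = 6.58
  Oral exam 90 × 0.3 = 27
  Lab reports 61 × 0.07 = 4.27
  Term project 94 × 0.14 = 13.16
Sum = 70.135
Bonus assignment: 70.135 + 4 = 74.135
74.135 is ≥ 74 and < 78 → C

C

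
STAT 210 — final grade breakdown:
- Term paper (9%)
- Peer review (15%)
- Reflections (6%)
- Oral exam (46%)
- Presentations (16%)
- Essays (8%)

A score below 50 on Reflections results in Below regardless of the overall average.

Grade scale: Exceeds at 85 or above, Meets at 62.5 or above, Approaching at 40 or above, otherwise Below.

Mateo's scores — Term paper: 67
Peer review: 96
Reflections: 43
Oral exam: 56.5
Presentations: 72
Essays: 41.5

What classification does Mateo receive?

Reflections score 43 < 50: minimum not met.
Weighted total:
  Term paper 67 × 0.09 = 6.03
  Peer review 96 × 0.15 = 14.4
  Reflections 43 × 0.06 = 2.58
  Oral exam 56.5 × 0.46 = 25.99
  Presentations 72 × 0.16 = 11.52
  Essays 41.5 × 0.08 = 3.32
Sum = 63.84
Because the Reflections minimum was not met, the result is Below.

Below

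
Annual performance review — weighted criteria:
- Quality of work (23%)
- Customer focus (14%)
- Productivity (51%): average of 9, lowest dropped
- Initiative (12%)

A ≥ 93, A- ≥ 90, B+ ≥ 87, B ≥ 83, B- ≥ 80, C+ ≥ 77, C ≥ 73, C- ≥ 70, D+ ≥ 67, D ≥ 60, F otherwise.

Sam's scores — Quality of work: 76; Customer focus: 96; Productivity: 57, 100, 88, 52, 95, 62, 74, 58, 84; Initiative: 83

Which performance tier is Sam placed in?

Productivity: drop 52 → average of remaining 8 = 618/8 = 77.25
Weighted total:
  Quality of work 76 × 0.23 = 17.48
  Customer focus 96 × 0.14 = 13.44
  Productivity 77.25 × 0.51 = 39.3975
  Initiative 83 × 0.12 = 9.96
Sum = 80.2775
80.2775 is ≥ 80 and < 83 → B-

B-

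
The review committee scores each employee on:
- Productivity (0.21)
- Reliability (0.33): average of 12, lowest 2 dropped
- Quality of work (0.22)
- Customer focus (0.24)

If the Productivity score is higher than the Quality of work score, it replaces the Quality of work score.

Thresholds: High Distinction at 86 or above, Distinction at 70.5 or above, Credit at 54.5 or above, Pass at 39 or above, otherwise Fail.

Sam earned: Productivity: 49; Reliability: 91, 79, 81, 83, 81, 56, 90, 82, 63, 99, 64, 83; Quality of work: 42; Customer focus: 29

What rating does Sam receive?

Credit

Reliability: drop 56, 63 → average of remaining 10 = 833/10 = 83.3
Productivity (49) > Quality of work (42), so Quality of work counts as 49.
Weighted total:
  Productivity 49 × 0.21 = 10.29
  Reliability 83.3 × 0.33 = 27.489
  Quality of work 49 × 0.22 = 10.78
  Customer focus 29 × 0.24 = 6.96
Sum = 55.519
55.519 is ≥ 54.5 and < 70.5 → Credit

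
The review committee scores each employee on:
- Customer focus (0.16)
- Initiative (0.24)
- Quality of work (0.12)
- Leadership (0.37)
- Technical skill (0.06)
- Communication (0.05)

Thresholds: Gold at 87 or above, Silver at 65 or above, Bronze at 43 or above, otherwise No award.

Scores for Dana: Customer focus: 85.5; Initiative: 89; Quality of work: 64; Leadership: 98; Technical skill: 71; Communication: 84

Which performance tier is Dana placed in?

Gold

Weighted total:
  Customer focus 85.5 × 0.16 = 13.68
  Initiative 89 × 0.24 = 21.36
  Quality of work 64 × 0.12 = 7.68
  Leadership 98 × 0.37 = 36.26
  Technical skill 71 × 0.06 = 4.26
  Communication 84 × 0.05 = 4.2
Sum = 87.44
87.44 ≥ 87 → Gold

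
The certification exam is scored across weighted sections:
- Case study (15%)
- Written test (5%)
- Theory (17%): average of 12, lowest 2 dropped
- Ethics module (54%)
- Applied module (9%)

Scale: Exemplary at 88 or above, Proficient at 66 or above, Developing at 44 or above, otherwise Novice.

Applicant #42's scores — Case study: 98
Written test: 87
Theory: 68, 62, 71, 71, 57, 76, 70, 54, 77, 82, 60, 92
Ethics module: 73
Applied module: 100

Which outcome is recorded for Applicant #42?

Proficient

Theory: drop 54, 57 → average of remaining 10 = 729/10 = 72.9
Weighted total:
  Case study 98 × 0.15 = 14.7
  Written test 87 × 0.05 = 4.35
  Theory 72.9 × 0.17 = 12.393
  Ethics module 73 × 0.54 = 39.42
  Applied module 100 × 0.09 = 9
Sum = 79.863
79.863 is ≥ 66 and < 88 → Proficient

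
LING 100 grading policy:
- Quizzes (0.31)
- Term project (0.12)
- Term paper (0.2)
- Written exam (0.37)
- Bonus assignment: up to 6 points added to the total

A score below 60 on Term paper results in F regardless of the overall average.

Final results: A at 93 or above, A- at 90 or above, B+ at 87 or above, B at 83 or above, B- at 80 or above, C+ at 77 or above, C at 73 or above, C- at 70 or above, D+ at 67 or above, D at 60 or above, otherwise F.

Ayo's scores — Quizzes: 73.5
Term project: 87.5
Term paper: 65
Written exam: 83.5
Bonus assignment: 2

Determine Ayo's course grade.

C+

Term paper score 65 ≥ 60: minimum met.
Weighted total:
  Quizzes 73.5 × 0.31 = 22.785
  Term project 87.5 × 0.12 = 10.5
  Term paper 65 × 0.2 = 13
  Written exam 83.5 × 0.37 = 30.895
Sum = 77.18
Bonus assignment: 77.18 + 2 = 79.18
79.18 is ≥ 77 and < 80 → C+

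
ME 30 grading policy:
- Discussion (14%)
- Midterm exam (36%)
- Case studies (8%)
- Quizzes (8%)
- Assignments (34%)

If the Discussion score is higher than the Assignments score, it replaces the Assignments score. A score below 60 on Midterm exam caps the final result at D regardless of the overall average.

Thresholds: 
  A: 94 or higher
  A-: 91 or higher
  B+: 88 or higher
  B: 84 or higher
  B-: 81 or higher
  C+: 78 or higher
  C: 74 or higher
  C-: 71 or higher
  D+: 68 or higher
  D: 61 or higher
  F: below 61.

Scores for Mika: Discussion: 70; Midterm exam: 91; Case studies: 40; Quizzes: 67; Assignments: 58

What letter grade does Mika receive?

Discussion (70) > Assignments (58), so Assignments counts as 70.
Midterm exam score 91 ≥ 60: minimum met.
Weighted total:
  Discussion 70 × 0.14 = 9.8
  Midterm exam 91 × 0.36 = 32.76
  Case studies 40 × 0.08 = 3.2
  Quizzes 67 × 0.08 = 5.36
  Assignments 70 × 0.34 = 23.8
Sum = 74.92
74.92 is ≥ 74 and < 78 → C

C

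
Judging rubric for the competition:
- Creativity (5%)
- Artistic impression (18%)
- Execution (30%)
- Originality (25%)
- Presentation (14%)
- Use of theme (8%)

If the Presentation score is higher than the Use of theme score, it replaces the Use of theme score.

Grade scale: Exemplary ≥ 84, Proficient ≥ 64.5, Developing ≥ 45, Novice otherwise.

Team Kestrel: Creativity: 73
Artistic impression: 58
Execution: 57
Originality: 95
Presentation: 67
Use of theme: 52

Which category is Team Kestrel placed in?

Proficient

Presentation (67) > Use of theme (52), so Use of theme counts as 67.
Weighted total:
  Creativity 73 × 0.05 = 3.65
  Artistic impression 58 × 0.18 = 10.44
  Execution 57 × 0.3 = 17.1
  Originality 95 × 0.25 = 23.75
  Presentation 67 × 0.14 = 9.38
  Use of theme 67 × 0.08 = 5.36
Sum = 69.68
69.68 is ≥ 64.5 and < 84 → Proficient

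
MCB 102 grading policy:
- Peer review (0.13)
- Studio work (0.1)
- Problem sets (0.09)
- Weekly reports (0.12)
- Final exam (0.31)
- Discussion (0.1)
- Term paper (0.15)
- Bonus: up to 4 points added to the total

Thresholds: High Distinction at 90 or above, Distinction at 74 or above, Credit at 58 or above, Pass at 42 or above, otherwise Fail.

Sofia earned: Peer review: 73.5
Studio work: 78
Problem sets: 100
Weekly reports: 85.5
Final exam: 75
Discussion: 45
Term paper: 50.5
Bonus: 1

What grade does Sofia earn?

Weighted total:
  Peer review 73.5 × 0.13 = 9.555
  Studio work 78 × 0.1 = 7.8
  Problem sets 100 × 0.09 = 9
  Weekly reports 85.5 × 0.12 = 10.26
  Final exam 75 × 0.31 = 23.25
  Discussion 45 × 0.1 = 4.5
  Term paper 50.5 × 0.15 = 7.575
Sum = 71.94
Bonus: 71.94 + 1 = 72.94
72.94 is ≥ 58 and < 74 → Credit

Credit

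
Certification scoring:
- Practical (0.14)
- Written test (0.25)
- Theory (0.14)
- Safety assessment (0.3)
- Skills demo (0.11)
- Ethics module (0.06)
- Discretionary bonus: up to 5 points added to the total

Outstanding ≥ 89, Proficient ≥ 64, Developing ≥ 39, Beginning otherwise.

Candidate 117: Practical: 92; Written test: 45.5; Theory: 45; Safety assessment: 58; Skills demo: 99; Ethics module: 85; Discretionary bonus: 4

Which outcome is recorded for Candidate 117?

Proficient

Weighted total:
  Practical 92 × 0.14 = 12.88
  Written test 45.5 × 0.25 = 11.375
  Theory 45 × 0.14 = 6.3
  Safety assessment 58 × 0.3 = 17.4
  Skills demo 99 × 0.11 = 10.89
  Ethics module 85 × 0.06 = 5.1
Sum = 63.945
Discretionary bonus: 63.945 + 4 = 67.945
67.945 is ≥ 64 and < 89 → Proficient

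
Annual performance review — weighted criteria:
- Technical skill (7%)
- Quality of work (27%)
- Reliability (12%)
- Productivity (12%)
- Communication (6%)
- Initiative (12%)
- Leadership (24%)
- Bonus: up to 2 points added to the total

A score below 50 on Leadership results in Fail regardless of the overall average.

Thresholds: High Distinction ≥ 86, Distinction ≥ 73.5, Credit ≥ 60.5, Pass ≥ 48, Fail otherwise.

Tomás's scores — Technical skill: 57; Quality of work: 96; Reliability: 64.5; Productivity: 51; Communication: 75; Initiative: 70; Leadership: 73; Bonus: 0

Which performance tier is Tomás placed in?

Leadership score 73 ≥ 50: minimum met.
Weighted total:
  Technical skill 57 × 0.07 = 3.99
  Quality of work 96 × 0.27 = 25.92
  Reliability 64.5 × 0.12 = 7.74
  Productivity 51 × 0.12 = 6.12
  Communication 75 × 0.06 = 4.5
  Initiative 70 × 0.12 = 8.4
  Leadership 73 × 0.24 = 17.52
Sum = 74.19
Bonus: 74.19 + 0 = 74.19
74.19 is ≥ 73.5 and < 86 → Distinction

Distinction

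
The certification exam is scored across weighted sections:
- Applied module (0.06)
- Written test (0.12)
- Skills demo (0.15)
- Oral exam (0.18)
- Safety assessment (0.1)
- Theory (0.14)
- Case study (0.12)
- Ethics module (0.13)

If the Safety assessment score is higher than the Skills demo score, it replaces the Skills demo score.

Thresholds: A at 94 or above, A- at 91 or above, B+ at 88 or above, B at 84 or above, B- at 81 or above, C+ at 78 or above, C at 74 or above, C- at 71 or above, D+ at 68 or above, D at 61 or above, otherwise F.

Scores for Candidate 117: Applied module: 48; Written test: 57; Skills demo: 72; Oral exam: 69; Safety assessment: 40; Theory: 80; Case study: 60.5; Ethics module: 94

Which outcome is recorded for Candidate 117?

Safety assessment (40) ≤ Skills demo (72), so Skills demo stays at 72.
Weighted total:
  Applied module 48 × 0.06 = 2.88
  Written test 57 × 0.12 = 6.84
  Skills demo 72 × 0.15 = 10.8
  Oral exam 69 × 0.18 = 12.42
  Safety assessment 40 × 0.1 = 4
  Theory 80 × 0.14 = 11.2
  Case study 60.5 × 0.12 = 7.26
  Ethics module 94 × 0.13 = 12.22
Sum = 67.62
67.62 is ≥ 61 and < 68 → D

D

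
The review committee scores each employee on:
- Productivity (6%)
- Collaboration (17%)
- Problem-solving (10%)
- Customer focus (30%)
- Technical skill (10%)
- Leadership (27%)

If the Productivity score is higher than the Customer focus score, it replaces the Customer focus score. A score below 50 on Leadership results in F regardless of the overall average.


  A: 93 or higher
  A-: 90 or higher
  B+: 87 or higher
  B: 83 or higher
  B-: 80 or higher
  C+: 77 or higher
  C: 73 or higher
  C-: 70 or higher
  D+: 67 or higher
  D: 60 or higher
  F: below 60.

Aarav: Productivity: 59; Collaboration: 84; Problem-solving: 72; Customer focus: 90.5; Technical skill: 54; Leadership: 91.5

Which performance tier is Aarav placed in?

B-

Productivity (59) ≤ Customer focus (90.5), so Customer focus stays at 90.5.
Leadership score 91.5 ≥ 50: minimum met.
Weighted total:
  Productivity 59 × 0.06 = 3.54
  Collaboration 84 × 0.17 = 14.28
  Problem-solving 72 × 0.1 = 7.2
  Customer focus 90.5 × 0.3 = 27.15
  Technical skill 54 × 0.1 = 5.4
  Leadership 91.5 × 0.27 = 24.705
Sum = 82.275
82.275 is ≥ 80 and < 83 → B-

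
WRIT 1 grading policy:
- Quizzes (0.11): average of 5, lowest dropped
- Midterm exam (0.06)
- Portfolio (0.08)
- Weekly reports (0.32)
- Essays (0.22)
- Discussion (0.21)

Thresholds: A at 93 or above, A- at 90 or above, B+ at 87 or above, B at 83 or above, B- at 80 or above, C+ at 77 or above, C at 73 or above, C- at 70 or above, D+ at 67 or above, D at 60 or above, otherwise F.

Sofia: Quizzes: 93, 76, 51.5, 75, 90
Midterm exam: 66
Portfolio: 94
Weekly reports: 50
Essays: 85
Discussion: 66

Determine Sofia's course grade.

D+

Quizzes: drop 51.5 → average of remaining 4 = 334/4 = 83.5
Weighted total:
  Quizzes 83.5 × 0.11 = 9.185
  Midterm exam 66 × 0.06 = 3.96
  Portfolio 94 × 0.08 = 7.52
  Weekly reports 50 × 0.32 = 16
  Essays 85 × 0.22 = 18.7
  Discussion 66 × 0.21 = 13.86
Sum = 69.225
69.225 is ≥ 67 and < 70 → D+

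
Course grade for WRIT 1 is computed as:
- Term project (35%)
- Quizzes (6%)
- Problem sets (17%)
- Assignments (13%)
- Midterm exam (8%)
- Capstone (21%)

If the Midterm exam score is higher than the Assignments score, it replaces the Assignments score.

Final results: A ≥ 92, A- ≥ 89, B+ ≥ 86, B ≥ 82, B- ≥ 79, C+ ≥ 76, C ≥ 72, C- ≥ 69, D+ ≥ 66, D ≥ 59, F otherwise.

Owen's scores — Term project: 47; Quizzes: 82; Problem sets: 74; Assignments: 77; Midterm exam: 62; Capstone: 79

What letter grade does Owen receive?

Midterm exam (62) ≤ Assignments (77), so Assignments stays at 77.
Weighted total:
  Term project 47 × 0.35 = 16.45
  Quizzes 82 × 0.06 = 4.92
  Problem sets 74 × 0.17 = 12.58
  Assignments 77 × 0.13 = 10.01
  Midterm exam 62 × 0.08 = 4.96
  Capstone 79 × 0.21 = 16.59
Sum = 65.51
65.51 is ≥ 59 and < 66 → D

D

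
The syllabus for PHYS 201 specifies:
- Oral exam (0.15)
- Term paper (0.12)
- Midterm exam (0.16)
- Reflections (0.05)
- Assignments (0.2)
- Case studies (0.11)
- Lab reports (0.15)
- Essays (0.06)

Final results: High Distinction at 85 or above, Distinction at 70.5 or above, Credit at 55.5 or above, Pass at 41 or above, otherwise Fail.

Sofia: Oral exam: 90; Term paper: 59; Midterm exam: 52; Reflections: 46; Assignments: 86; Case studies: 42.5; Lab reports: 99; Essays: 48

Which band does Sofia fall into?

Weighted total:
  Oral exam 90 × 0.15 = 13.5
  Term paper 59 × 0.12 = 7.08
  Midterm exam 52 × 0.16 = 8.32
  Reflections 46 × 0.05 = 2.3
  Assignments 86 × 0.2 = 17.2
  Case studies 42.5 × 0.11 = 4.675
  Lab reports 99 × 0.15 = 14.85
  Essays 48 × 0.06 = 2.88
Sum = 70.805
70.805 is ≥ 70.5 and < 85 → Distinction

Distinction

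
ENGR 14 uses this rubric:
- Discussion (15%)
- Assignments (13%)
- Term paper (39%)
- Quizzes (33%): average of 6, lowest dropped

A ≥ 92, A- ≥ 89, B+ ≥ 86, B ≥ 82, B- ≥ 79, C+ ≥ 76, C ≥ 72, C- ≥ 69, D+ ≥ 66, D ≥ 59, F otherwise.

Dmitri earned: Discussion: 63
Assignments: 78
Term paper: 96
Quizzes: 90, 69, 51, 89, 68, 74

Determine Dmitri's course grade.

Quizzes: drop 51 → average of remaining 5 = 390/5 = 78
Weighted total:
  Discussion 63 × 0.15 = 9.45
  Assignments 78 × 0.13 = 10.14
  Term paper 96 × 0.39 = 37.44
  Quizzes 78 × 0.33 = 25.74
Sum = 82.77
82.77 is ≥ 82 and < 86 → B

B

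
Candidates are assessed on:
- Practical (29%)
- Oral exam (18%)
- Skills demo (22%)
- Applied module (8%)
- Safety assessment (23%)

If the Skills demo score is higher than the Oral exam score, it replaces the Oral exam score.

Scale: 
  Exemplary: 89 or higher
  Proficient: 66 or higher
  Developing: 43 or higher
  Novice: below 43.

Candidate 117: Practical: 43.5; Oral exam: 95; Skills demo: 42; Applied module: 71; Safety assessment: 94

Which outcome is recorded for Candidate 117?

Proficient

Skills demo (42) ≤ Oral exam (95), so Oral exam stays at 95.
Weighted total:
  Practical 43.5 × 0.29 = 12.615
  Oral exam 95 × 0.18 = 17.1
  Skills demo 42 × 0.22 = 9.24
  Applied module 71 × 0.08 = 5.68
  Safety assessment 94 × 0.23 = 21.62
Sum = 66.255
66.255 is ≥ 66 and < 89 → Proficient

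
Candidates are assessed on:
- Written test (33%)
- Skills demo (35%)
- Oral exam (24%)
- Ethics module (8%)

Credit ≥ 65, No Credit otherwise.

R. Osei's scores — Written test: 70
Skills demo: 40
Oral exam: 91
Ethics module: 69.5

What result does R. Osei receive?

Weighted total:
  Written test 70 × 0.33 = 23.1
  Skills demo 40 × 0.35 = 14
  Oral exam 91 × 0.24 = 21.84
  Ethics module 69.5 × 0.08 = 5.56
Sum = 64.5
64.5 < 65 → No Credit

No Credit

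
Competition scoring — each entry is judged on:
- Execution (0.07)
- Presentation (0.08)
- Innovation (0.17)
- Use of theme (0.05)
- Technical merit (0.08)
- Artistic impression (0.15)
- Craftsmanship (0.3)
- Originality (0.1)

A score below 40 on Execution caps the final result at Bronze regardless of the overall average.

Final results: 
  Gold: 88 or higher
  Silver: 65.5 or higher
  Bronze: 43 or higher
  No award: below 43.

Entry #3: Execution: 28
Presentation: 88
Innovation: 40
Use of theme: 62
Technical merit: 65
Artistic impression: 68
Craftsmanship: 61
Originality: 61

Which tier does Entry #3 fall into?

Execution score 28 < 40: minimum not met.
Weighted total:
  Execution 28 × 0.07 = 1.96
  Presentation 88 × 0.08 = 7.04
  Innovation 40 × 0.17 = 6.8
  Use of theme 62 × 0.05 = 3.1
  Technical merit 65 × 0.08 = 5.2
  Artistic impression 68 × 0.15 = 10.2
  Craftsmanship 61 × 0.3 = 18.3
  Originality 61 × 0.1 = 6.1
Sum = 58.7
58.7 would be Bronze; cap at Bronze applies → Bronze.

Bronze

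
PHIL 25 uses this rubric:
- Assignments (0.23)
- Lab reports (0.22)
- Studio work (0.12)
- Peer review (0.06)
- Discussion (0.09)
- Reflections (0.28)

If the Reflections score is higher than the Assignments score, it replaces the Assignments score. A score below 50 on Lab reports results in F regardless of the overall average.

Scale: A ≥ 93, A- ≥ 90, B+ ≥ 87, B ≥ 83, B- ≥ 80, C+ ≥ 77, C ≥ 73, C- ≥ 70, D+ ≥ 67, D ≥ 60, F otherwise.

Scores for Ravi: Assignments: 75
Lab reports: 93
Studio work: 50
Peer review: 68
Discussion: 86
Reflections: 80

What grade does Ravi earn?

Reflections (80) > Assignments (75), so Assignments counts as 80.
Lab reports score 93 ≥ 50: minimum met.
Weighted total:
  Assignments 80 × 0.23 = 18.4
  Lab reports 93 × 0.22 = 20.46
  Studio work 50 × 0.12 = 6
  Peer review 68 × 0.06 = 4.08
  Discussion 86 × 0.09 = 7.74
  Reflections 80 × 0.28 = 22.4
Sum = 79.08
79.08 is ≥ 77 and < 80 → C+

C+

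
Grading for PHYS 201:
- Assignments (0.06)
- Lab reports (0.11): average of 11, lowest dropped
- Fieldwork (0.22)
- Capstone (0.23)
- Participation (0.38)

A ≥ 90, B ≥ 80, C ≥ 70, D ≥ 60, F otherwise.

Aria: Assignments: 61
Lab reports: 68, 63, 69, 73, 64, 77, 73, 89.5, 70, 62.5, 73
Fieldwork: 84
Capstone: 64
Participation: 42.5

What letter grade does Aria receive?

D

Lab reports: drop 62.5 → average of remaining 10 = 719.5/10 = 71.95
Weighted total:
  Assignments 61 × 0.06 = 3.66
  Lab reports 71.95 × 0.11 = 7.9145
  Fieldwork 84 × 0.22 = 18.48
  Capstone 64 × 0.23 = 14.72
  Participation 42.5 × 0.38 = 16.15
Sum = 60.9245
60.9245 is ≥ 60 and < 70 → D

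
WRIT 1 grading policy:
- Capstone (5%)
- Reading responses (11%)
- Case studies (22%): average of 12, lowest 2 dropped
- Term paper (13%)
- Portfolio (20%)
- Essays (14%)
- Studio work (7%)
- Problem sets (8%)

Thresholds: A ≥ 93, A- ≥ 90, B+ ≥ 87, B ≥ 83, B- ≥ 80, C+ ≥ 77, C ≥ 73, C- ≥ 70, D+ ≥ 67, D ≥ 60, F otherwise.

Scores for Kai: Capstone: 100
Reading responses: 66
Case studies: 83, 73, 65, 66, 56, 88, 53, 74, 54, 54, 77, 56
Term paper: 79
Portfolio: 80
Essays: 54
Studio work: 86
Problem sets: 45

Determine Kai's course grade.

Case studies: drop 53, 54 → average of remaining 10 = 692/10 = 69.2
Weighted total:
  Capstone 100 × 0.05 = 5
  Reading responses 66 × 0.11 = 7.26
  Case studies 69.2 × 0.22 = 15.224
  Term paper 79 × 0.13 = 10.27
  Portfolio 80 × 0.2 = 16
  Essays 54 × 0.14 = 7.56
  Studio work 86 × 0.07 = 6.02
  Problem sets 45 × 0.08 = 3.6
Sum = 70.934
70.934 is ≥ 70 and < 73 → C-

C-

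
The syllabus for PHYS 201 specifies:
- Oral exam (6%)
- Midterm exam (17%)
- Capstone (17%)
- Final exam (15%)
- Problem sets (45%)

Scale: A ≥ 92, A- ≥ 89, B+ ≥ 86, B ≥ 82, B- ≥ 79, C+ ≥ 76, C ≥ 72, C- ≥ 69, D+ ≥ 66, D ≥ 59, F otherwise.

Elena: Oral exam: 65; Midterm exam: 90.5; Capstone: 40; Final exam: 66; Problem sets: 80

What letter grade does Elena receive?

C-

Weighted total:
  Oral exam 65 × 0.06 = 3.9
  Midterm exam 90.5 × 0.17 = 15.385
  Capstone 40 × 0.17 = 6.8
  Final exam 66 × 0.15 = 9.9
  Problem sets 80 × 0.45 = 36
Sum = 71.985
71.985 is ≥ 69 and < 72 → C-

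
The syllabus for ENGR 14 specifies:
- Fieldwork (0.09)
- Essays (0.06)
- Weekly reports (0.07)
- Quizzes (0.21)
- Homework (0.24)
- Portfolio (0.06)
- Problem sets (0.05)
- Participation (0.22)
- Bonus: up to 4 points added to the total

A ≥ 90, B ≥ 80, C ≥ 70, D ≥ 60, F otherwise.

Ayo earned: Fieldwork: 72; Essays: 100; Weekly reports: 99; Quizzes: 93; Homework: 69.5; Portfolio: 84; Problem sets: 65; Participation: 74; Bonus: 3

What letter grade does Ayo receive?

Weighted total:
  Fieldwork 72 × 0.09 = 6.48
  Essays 100 × 0.06 = 6
  Weekly reports 99 × 0.07 = 6.93
  Quizzes 93 × 0.21 = 19.53
  Homework 69.5 × 0.24 = 16.68
  Portfolio 84 × 0.06 = 5.04
  Problem sets 65 × 0.05 = 3.25
  Participation 74 × 0.22 = 16.28
Sum = 80.19
Bonus: 80.19 + 3 = 83.19
83.19 is ≥ 80 and < 90 → B

B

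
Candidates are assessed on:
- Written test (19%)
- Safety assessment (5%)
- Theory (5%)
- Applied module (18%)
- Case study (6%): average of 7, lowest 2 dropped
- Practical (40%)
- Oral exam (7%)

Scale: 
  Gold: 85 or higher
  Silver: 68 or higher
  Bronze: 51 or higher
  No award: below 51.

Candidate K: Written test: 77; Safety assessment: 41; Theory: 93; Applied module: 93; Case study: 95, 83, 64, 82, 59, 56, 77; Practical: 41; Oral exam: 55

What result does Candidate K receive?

Bronze

Case study: drop 56, 59 → average of remaining 5 = 401/5 = 80.2
Weighted total:
  Written test 77 × 0.19 = 14.63
  Safety assessment 41 × 0.05 = 2.05
  Theory 93 × 0.05 = 4.65
  Applied module 93 × 0.18 = 16.74
  Case study 80.2 × 0.06 = 4.812
  Practical 41 × 0.4 = 16.4
  Oral exam 55 × 0.07 = 3.85
Sum = 63.132
63.132 is ≥ 51 and < 68 → Bronze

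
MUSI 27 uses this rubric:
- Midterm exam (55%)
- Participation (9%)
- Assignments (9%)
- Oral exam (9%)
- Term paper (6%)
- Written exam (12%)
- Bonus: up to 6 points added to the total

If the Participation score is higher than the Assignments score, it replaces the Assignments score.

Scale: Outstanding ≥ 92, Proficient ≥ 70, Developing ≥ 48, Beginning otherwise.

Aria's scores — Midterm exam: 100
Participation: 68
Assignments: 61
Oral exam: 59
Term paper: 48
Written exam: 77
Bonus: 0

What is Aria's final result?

Participation (68) > Assignments (61), so Assignments counts as 68.
Weighted total:
  Midterm exam 100 × 0.55 = 55
  Participation 68 × 0.09 = 6.12
  Assignments 68 × 0.09 = 6.12
  Oral exam 59 × 0.09 = 5.31
  Term paper 48 × 0.06 = 2.88
  Written exam 77 × 0.12 = 9.24
Sum = 84.67
Bonus: 84.67 + 0 = 84.67
84.67 is ≥ 70 and < 92 → Proficient

Proficient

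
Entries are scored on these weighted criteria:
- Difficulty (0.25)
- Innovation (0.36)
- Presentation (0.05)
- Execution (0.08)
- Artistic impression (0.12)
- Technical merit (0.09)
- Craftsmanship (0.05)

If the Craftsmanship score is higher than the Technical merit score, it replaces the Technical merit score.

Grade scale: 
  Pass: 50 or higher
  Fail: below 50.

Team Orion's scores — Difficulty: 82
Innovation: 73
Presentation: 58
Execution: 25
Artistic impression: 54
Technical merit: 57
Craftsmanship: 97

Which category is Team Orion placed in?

Craftsmanship (97) > Technical merit (57), so Technical merit counts as 97.
Weighted total:
  Difficulty 82 × 0.25 = 20.5
  Innovation 73 × 0.36 = 26.28
  Presentation 58 × 0.05 = 2.9
  Execution 25 × 0.08 = 2
  Artistic impression 54 × 0.12 = 6.48
  Technical merit 97 × 0.09 = 8.73
  Craftsmanship 97 × 0.05 = 4.85
Sum = 71.74
71.74 ≥ 50 → Pass

Pass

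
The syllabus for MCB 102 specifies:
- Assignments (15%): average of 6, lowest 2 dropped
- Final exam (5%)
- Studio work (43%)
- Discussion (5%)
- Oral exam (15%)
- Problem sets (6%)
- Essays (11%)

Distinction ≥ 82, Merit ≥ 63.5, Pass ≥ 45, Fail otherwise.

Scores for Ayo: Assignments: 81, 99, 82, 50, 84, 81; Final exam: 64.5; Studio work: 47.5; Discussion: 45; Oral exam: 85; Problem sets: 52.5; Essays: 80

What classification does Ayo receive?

Assignments: drop 50, 81 → average of remaining 4 = 346/4 = 86.5
Weighted total:
  Assignments 86.5 × 0.15 = 12.975
  Final exam 64.5 × 0.05 = 3.225
  Studio work 47.5 × 0.43 = 20.425
  Discussion 45 × 0.05 = 2.25
  Oral exam 85 × 0.15 = 12.75
  Problem sets 52.5 × 0.06 = 3.15
  Essays 80 × 0.11 = 8.8
Sum = 63.575
63.575 is ≥ 63.5 and < 82 → Merit

Merit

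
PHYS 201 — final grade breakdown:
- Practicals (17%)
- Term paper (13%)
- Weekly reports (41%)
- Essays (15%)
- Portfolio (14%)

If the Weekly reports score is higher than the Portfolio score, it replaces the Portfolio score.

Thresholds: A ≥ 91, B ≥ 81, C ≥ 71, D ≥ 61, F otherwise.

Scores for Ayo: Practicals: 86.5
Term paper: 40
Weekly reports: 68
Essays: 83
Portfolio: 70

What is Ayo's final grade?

Weekly reports (68) ≤ Portfolio (70), so Portfolio stays at 70.
Weighted total:
  Practicals 86.5 × 0.17 = 14.705
  Term paper 40 × 0.13 = 5.2
  Weekly reports 68 × 0.41 = 27.88
  Essays 83 × 0.15 = 12.45
  Portfolio 70 × 0.14 = 9.8
Sum = 70.035
70.035 is ≥ 61 and < 71 → D

D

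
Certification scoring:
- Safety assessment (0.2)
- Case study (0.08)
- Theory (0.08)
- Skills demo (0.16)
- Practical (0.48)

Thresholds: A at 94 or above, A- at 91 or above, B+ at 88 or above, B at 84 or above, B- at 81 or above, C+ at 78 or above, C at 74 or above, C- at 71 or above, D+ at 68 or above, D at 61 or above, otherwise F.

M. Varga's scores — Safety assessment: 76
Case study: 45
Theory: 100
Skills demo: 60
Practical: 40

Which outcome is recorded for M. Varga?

Weighted total:
  Safety assessment 76 × 0.2 = 15.2
  Case study 45 × 0.08 = 3.6
  Theory 100 × 0.08 = 8
  Skills demo 60 × 0.16 = 9.6
  Practical 40 × 0.48 = 19.2
Sum = 55.6
55.6 < 61 → F

F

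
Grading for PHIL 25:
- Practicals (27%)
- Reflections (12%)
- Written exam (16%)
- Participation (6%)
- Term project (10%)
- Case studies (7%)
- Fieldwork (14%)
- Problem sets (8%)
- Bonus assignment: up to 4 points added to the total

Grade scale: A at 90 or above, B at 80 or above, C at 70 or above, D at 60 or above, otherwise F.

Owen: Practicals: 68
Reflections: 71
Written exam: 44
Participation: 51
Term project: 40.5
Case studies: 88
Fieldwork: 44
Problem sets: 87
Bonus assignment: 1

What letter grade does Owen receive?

D

Weighted total:
  Practicals 68 × 0.27 = 18.36
  Reflections 71 × 0.12 = 8.52
  Written exam 44 × 0.16 = 7.04
  Participation 51 × 0.06 = 3.06
  Term project 40.5 × 0.1 = 4.05
  Case studies 88 × 0.07 = 6.16
  Fieldwork 44 × 0.14 = 6.16
  Problem sets 87 × 0.08 = 6.96
Sum = 60.31
Bonus assignment: 60.31 + 1 = 61.31
61.31 is ≥ 60 and < 70 → D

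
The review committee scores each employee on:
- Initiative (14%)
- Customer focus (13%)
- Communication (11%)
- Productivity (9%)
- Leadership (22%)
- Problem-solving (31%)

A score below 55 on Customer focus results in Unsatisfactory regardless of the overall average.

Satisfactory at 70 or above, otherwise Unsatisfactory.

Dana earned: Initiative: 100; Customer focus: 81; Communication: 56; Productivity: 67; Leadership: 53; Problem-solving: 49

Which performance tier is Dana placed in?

Customer focus score 81 ≥ 55: minimum met.
Weighted total:
  Initiative 100 × 0.14 = 14
  Customer focus 81 × 0.13 = 10.53
  Communication 56 × 0.11 = 6.16
  Productivity 67 × 0.09 = 6.03
  Leadership 53 × 0.22 = 11.66
  Problem-solving 49 × 0.31 = 15.19
Sum = 63.57
63.57 < 70 → Unsatisfactory

Unsatisfactory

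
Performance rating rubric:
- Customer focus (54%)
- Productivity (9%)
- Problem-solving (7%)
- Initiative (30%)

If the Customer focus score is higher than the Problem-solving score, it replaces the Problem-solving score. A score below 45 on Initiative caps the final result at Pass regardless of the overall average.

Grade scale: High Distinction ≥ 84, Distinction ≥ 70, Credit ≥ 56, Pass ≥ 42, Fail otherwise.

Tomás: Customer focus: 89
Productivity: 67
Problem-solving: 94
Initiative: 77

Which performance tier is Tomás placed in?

Distinction

Customer focus (89) ≤ Problem-solving (94), so Problem-solving stays at 94.
Initiative score 77 ≥ 45: minimum met.
Weighted total:
  Customer focus 89 × 0.54 = 48.06
  Productivity 67 × 0.09 = 6.03
  Problem-solving 94 × 0.07 = 6.58
  Initiative 77 × 0.3 = 23.1
Sum = 83.77
83.77 is ≥ 70 and < 84 → Distinction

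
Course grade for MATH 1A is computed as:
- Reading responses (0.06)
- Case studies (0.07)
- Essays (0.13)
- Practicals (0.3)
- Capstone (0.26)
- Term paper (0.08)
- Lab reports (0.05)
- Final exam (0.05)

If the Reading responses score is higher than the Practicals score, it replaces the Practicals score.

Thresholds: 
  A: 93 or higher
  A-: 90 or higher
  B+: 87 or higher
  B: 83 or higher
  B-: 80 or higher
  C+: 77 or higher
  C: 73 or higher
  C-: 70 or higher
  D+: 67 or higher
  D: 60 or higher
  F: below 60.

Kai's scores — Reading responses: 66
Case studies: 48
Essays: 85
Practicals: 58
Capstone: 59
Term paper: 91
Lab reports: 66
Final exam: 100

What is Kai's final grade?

D+

Reading responses (66) > Practicals (58), so Practicals counts as 66.
Weighted total:
  Reading responses 66 × 0.06 = 3.96
  Case studies 48 × 0.07 = 3.36
  Essays 85 × 0.13 = 11.05
  Practicals 66 × 0.3 = 19.8
  Capstone 59 × 0.26 = 15.34
  Term paper 91 × 0.08 = 7.28
  Lab reports 66 × 0.05 = 3.3
  Final exam 100 × 0.05 = 5
Sum = 69.09
69.09 is ≥ 67 and < 70 → D+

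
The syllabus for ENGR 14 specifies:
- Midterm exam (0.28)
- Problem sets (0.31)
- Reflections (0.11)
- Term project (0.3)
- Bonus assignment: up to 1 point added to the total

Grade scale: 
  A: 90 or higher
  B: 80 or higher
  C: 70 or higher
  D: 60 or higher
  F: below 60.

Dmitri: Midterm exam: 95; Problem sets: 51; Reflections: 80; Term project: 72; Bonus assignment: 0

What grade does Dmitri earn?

C

Weighted total:
  Midterm exam 95 × 0.28 = 26.6
  Problem sets 51 × 0.31 = 15.81
  Reflections 80 × 0.11 = 8.8
  Term project 72 × 0.3 = 21.6
Sum = 72.81
Bonus assignment: 72.81 + 0 = 72.81
72.81 is ≥ 70 and < 80 → C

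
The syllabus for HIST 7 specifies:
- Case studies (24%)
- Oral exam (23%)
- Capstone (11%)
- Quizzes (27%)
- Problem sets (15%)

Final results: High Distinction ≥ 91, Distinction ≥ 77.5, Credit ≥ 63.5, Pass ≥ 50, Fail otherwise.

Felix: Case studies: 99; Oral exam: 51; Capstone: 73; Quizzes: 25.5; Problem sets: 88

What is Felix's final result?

Credit

Weighted total:
  Case studies 99 × 0.24 = 23.76
  Oral exam 51 × 0.23 = 11.73
  Capstone 73 × 0.11 = 8.03
  Quizzes 25.5 × 0.27 = 6.885
  Problem sets 88 × 0.15 = 13.2
Sum = 63.605
63.605 is ≥ 63.5 and < 77.5 → Credit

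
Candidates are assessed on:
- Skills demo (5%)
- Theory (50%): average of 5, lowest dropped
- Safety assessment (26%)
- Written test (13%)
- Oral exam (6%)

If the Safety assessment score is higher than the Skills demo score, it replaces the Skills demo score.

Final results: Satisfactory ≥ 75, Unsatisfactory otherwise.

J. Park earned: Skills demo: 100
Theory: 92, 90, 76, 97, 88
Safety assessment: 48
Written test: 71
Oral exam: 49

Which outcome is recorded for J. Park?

Satisfactory

Theory: drop 76 → average of remaining 4 = 367/4 = 91.75
Safety assessment (48) ≤ Skills demo (100), so Skills demo stays at 100.
Weighted total:
  Skills demo 100 × 0.05 = 5
  Theory 91.75 × 0.5 = 45.875
  Safety assessment 48 × 0.26 = 12.48
  Written test 71 × 0.13 = 9.23
  Oral exam 49 × 0.06 = 2.94
Sum = 75.525
75.525 ≥ 75 → Satisfactory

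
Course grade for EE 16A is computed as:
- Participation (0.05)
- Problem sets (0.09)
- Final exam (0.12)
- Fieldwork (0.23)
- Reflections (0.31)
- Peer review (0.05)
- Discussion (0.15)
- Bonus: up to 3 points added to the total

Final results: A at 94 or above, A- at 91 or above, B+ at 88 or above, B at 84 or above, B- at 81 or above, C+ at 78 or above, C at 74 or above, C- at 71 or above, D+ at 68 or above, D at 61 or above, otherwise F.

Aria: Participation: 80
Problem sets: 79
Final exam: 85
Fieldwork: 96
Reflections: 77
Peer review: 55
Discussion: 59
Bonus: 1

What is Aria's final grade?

Weighted total:
  Participation 80 × 0.05 = 4
  Problem sets 79 × 0.09 = 7.11
  Final exam 85 × 0.12 = 10.2
  Fieldwork 96 × 0.23 = 22.08
  Reflections 77 × 0.31 = 23.87
  Peer review 55 × 0.05 = 2.75
  Discussion 59 × 0.15 = 8.85
Sum = 78.86
Bonus: 78.86 + 1 = 79.86
79.86 is ≥ 78 and < 81 → C+

C+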